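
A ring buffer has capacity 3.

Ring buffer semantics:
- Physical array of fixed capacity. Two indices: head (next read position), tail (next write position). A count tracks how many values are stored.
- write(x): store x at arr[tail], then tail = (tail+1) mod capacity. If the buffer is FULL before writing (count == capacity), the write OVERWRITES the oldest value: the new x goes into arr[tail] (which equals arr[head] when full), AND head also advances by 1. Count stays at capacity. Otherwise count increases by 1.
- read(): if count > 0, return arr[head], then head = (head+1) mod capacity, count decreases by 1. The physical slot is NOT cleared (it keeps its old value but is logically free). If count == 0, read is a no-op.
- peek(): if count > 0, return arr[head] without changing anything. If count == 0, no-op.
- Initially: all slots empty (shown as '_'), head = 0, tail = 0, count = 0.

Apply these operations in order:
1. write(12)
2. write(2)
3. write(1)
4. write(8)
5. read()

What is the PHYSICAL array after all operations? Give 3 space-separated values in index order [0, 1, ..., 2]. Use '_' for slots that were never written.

Answer: 8 2 1

Derivation:
After op 1 (write(12)): arr=[12 _ _] head=0 tail=1 count=1
After op 2 (write(2)): arr=[12 2 _] head=0 tail=2 count=2
After op 3 (write(1)): arr=[12 2 1] head=0 tail=0 count=3
After op 4 (write(8)): arr=[8 2 1] head=1 tail=1 count=3
After op 5 (read()): arr=[8 2 1] head=2 tail=1 count=2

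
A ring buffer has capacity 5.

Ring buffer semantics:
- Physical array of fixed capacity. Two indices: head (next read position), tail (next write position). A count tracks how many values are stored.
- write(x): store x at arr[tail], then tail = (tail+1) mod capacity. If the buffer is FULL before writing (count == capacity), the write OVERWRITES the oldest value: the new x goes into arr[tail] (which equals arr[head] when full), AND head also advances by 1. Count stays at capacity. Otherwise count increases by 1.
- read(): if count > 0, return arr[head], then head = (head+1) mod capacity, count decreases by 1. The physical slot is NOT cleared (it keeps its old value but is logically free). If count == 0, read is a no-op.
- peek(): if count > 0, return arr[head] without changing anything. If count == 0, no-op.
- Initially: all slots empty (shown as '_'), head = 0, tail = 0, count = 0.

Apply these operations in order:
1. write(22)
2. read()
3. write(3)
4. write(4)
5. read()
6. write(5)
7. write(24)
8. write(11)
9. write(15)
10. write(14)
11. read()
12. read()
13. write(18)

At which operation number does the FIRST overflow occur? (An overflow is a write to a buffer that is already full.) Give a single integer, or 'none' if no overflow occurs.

After op 1 (write(22)): arr=[22 _ _ _ _] head=0 tail=1 count=1
After op 2 (read()): arr=[22 _ _ _ _] head=1 tail=1 count=0
After op 3 (write(3)): arr=[22 3 _ _ _] head=1 tail=2 count=1
After op 4 (write(4)): arr=[22 3 4 _ _] head=1 tail=3 count=2
After op 5 (read()): arr=[22 3 4 _ _] head=2 tail=3 count=1
After op 6 (write(5)): arr=[22 3 4 5 _] head=2 tail=4 count=2
After op 7 (write(24)): arr=[22 3 4 5 24] head=2 tail=0 count=3
After op 8 (write(11)): arr=[11 3 4 5 24] head=2 tail=1 count=4
After op 9 (write(15)): arr=[11 15 4 5 24] head=2 tail=2 count=5
After op 10 (write(14)): arr=[11 15 14 5 24] head=3 tail=3 count=5
After op 11 (read()): arr=[11 15 14 5 24] head=4 tail=3 count=4
After op 12 (read()): arr=[11 15 14 5 24] head=0 tail=3 count=3
After op 13 (write(18)): arr=[11 15 14 18 24] head=0 tail=4 count=4

Answer: 10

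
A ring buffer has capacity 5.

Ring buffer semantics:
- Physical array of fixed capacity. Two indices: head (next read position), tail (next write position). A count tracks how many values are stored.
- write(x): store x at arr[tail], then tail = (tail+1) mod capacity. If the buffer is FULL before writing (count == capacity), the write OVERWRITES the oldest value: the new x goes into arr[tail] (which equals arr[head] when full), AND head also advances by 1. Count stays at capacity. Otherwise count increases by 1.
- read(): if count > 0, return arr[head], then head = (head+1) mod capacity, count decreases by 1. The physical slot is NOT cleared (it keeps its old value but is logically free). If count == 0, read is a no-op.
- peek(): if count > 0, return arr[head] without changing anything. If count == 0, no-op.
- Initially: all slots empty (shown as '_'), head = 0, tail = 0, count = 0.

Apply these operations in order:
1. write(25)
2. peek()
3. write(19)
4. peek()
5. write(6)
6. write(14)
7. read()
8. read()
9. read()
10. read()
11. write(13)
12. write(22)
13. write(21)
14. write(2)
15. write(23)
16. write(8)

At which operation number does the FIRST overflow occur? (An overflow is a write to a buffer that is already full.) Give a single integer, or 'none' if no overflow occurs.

Answer: 16

Derivation:
After op 1 (write(25)): arr=[25 _ _ _ _] head=0 tail=1 count=1
After op 2 (peek()): arr=[25 _ _ _ _] head=0 tail=1 count=1
After op 3 (write(19)): arr=[25 19 _ _ _] head=0 tail=2 count=2
After op 4 (peek()): arr=[25 19 _ _ _] head=0 tail=2 count=2
After op 5 (write(6)): arr=[25 19 6 _ _] head=0 tail=3 count=3
After op 6 (write(14)): arr=[25 19 6 14 _] head=0 tail=4 count=4
After op 7 (read()): arr=[25 19 6 14 _] head=1 tail=4 count=3
After op 8 (read()): arr=[25 19 6 14 _] head=2 tail=4 count=2
After op 9 (read()): arr=[25 19 6 14 _] head=3 tail=4 count=1
After op 10 (read()): arr=[25 19 6 14 _] head=4 tail=4 count=0
After op 11 (write(13)): arr=[25 19 6 14 13] head=4 tail=0 count=1
After op 12 (write(22)): arr=[22 19 6 14 13] head=4 tail=1 count=2
After op 13 (write(21)): arr=[22 21 6 14 13] head=4 tail=2 count=3
After op 14 (write(2)): arr=[22 21 2 14 13] head=4 tail=3 count=4
After op 15 (write(23)): arr=[22 21 2 23 13] head=4 tail=4 count=5
After op 16 (write(8)): arr=[22 21 2 23 8] head=0 tail=0 count=5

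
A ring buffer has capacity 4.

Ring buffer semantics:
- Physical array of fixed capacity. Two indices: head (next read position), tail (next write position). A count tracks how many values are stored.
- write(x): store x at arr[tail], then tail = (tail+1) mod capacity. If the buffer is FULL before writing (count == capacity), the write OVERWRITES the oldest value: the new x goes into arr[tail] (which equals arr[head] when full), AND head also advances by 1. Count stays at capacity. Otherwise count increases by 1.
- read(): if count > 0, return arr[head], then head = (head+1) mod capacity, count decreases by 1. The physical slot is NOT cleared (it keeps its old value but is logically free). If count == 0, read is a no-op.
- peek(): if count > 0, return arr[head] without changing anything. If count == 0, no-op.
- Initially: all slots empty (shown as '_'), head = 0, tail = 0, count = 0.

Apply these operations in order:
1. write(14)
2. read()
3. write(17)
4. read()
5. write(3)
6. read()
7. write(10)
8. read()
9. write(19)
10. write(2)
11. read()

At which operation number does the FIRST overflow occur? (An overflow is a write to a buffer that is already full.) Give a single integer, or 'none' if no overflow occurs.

Answer: none

Derivation:
After op 1 (write(14)): arr=[14 _ _ _] head=0 tail=1 count=1
After op 2 (read()): arr=[14 _ _ _] head=1 tail=1 count=0
After op 3 (write(17)): arr=[14 17 _ _] head=1 tail=2 count=1
After op 4 (read()): arr=[14 17 _ _] head=2 tail=2 count=0
After op 5 (write(3)): arr=[14 17 3 _] head=2 tail=3 count=1
After op 6 (read()): arr=[14 17 3 _] head=3 tail=3 count=0
After op 7 (write(10)): arr=[14 17 3 10] head=3 tail=0 count=1
After op 8 (read()): arr=[14 17 3 10] head=0 tail=0 count=0
After op 9 (write(19)): arr=[19 17 3 10] head=0 tail=1 count=1
After op 10 (write(2)): arr=[19 2 3 10] head=0 tail=2 count=2
After op 11 (read()): arr=[19 2 3 10] head=1 tail=2 count=1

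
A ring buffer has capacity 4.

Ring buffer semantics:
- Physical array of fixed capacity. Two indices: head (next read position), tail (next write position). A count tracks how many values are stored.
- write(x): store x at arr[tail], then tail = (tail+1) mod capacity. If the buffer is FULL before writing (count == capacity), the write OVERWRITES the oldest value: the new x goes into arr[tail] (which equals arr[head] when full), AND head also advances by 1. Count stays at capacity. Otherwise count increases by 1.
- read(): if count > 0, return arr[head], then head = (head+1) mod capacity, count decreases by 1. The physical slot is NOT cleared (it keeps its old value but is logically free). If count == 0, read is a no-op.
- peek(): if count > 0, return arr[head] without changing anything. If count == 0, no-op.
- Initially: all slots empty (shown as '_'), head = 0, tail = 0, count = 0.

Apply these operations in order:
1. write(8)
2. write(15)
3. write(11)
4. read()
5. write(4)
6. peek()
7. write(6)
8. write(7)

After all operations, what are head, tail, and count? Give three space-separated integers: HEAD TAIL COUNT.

After op 1 (write(8)): arr=[8 _ _ _] head=0 tail=1 count=1
After op 2 (write(15)): arr=[8 15 _ _] head=0 tail=2 count=2
After op 3 (write(11)): arr=[8 15 11 _] head=0 tail=3 count=3
After op 4 (read()): arr=[8 15 11 _] head=1 tail=3 count=2
After op 5 (write(4)): arr=[8 15 11 4] head=1 tail=0 count=3
After op 6 (peek()): arr=[8 15 11 4] head=1 tail=0 count=3
After op 7 (write(6)): arr=[6 15 11 4] head=1 tail=1 count=4
After op 8 (write(7)): arr=[6 7 11 4] head=2 tail=2 count=4

Answer: 2 2 4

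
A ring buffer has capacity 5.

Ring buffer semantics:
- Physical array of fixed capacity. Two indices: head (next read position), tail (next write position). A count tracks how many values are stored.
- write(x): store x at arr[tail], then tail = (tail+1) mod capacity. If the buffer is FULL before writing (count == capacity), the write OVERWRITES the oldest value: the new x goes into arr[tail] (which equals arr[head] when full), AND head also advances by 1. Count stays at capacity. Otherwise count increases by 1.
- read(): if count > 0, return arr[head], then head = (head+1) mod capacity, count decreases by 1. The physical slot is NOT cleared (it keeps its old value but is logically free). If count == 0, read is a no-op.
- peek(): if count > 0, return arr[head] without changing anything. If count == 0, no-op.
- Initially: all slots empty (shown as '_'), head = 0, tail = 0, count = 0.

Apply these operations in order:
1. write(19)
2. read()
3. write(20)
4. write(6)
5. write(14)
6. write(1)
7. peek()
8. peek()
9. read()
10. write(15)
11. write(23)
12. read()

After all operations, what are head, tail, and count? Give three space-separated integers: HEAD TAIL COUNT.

After op 1 (write(19)): arr=[19 _ _ _ _] head=0 tail=1 count=1
After op 2 (read()): arr=[19 _ _ _ _] head=1 tail=1 count=0
After op 3 (write(20)): arr=[19 20 _ _ _] head=1 tail=2 count=1
After op 4 (write(6)): arr=[19 20 6 _ _] head=1 tail=3 count=2
After op 5 (write(14)): arr=[19 20 6 14 _] head=1 tail=4 count=3
After op 6 (write(1)): arr=[19 20 6 14 1] head=1 tail=0 count=4
After op 7 (peek()): arr=[19 20 6 14 1] head=1 tail=0 count=4
After op 8 (peek()): arr=[19 20 6 14 1] head=1 tail=0 count=4
After op 9 (read()): arr=[19 20 6 14 1] head=2 tail=0 count=3
After op 10 (write(15)): arr=[15 20 6 14 1] head=2 tail=1 count=4
After op 11 (write(23)): arr=[15 23 6 14 1] head=2 tail=2 count=5
After op 12 (read()): arr=[15 23 6 14 1] head=3 tail=2 count=4

Answer: 3 2 4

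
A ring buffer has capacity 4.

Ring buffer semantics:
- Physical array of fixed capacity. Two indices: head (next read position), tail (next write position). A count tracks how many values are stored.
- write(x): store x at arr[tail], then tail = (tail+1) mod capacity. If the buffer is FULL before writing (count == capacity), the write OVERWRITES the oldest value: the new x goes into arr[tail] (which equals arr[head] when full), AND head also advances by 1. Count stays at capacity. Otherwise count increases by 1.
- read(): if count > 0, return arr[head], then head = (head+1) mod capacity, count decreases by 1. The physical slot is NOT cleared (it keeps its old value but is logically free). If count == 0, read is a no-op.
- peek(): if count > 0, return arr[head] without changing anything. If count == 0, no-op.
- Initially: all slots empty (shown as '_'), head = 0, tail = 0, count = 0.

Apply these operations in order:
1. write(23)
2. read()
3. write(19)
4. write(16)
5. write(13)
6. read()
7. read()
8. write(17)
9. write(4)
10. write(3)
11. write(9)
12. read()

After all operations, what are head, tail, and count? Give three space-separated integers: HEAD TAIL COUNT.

Answer: 1 0 3

Derivation:
After op 1 (write(23)): arr=[23 _ _ _] head=0 tail=1 count=1
After op 2 (read()): arr=[23 _ _ _] head=1 tail=1 count=0
After op 3 (write(19)): arr=[23 19 _ _] head=1 tail=2 count=1
After op 4 (write(16)): arr=[23 19 16 _] head=1 tail=3 count=2
After op 5 (write(13)): arr=[23 19 16 13] head=1 tail=0 count=3
After op 6 (read()): arr=[23 19 16 13] head=2 tail=0 count=2
After op 7 (read()): arr=[23 19 16 13] head=3 tail=0 count=1
After op 8 (write(17)): arr=[17 19 16 13] head=3 tail=1 count=2
After op 9 (write(4)): arr=[17 4 16 13] head=3 tail=2 count=3
After op 10 (write(3)): arr=[17 4 3 13] head=3 tail=3 count=4
After op 11 (write(9)): arr=[17 4 3 9] head=0 tail=0 count=4
After op 12 (read()): arr=[17 4 3 9] head=1 tail=0 count=3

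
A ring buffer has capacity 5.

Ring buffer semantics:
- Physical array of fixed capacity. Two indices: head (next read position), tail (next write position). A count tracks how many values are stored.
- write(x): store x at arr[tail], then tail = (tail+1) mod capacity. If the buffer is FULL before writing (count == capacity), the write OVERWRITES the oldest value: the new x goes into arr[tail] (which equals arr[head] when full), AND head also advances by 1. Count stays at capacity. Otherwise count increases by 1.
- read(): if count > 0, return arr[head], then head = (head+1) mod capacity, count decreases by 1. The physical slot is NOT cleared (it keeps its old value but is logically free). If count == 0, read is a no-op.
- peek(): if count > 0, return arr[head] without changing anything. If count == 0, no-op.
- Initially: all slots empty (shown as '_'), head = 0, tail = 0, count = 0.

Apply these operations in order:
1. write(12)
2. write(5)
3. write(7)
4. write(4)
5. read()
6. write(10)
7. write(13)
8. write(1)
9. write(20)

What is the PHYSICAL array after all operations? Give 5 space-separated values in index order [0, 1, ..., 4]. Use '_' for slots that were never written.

After op 1 (write(12)): arr=[12 _ _ _ _] head=0 tail=1 count=1
After op 2 (write(5)): arr=[12 5 _ _ _] head=0 tail=2 count=2
After op 3 (write(7)): arr=[12 5 7 _ _] head=0 tail=3 count=3
After op 4 (write(4)): arr=[12 5 7 4 _] head=0 tail=4 count=4
After op 5 (read()): arr=[12 5 7 4 _] head=1 tail=4 count=3
After op 6 (write(10)): arr=[12 5 7 4 10] head=1 tail=0 count=4
After op 7 (write(13)): arr=[13 5 7 4 10] head=1 tail=1 count=5
After op 8 (write(1)): arr=[13 1 7 4 10] head=2 tail=2 count=5
After op 9 (write(20)): arr=[13 1 20 4 10] head=3 tail=3 count=5

Answer: 13 1 20 4 10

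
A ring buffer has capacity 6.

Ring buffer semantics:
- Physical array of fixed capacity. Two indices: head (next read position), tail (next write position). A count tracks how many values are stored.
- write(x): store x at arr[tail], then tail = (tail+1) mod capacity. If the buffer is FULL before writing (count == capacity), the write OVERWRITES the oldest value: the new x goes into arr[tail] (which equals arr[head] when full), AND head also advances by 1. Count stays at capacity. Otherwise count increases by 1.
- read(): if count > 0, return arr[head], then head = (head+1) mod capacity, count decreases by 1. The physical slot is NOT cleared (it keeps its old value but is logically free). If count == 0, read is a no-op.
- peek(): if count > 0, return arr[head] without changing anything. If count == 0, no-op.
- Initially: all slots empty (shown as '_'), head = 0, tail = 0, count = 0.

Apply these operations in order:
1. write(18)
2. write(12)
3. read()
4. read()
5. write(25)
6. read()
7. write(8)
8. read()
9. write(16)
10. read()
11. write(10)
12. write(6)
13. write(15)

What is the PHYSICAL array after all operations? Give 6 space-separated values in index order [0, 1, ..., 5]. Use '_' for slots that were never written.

Answer: 6 15 25 8 16 10

Derivation:
After op 1 (write(18)): arr=[18 _ _ _ _ _] head=0 tail=1 count=1
After op 2 (write(12)): arr=[18 12 _ _ _ _] head=0 tail=2 count=2
After op 3 (read()): arr=[18 12 _ _ _ _] head=1 tail=2 count=1
After op 4 (read()): arr=[18 12 _ _ _ _] head=2 tail=2 count=0
After op 5 (write(25)): arr=[18 12 25 _ _ _] head=2 tail=3 count=1
After op 6 (read()): arr=[18 12 25 _ _ _] head=3 tail=3 count=0
After op 7 (write(8)): arr=[18 12 25 8 _ _] head=3 tail=4 count=1
After op 8 (read()): arr=[18 12 25 8 _ _] head=4 tail=4 count=0
After op 9 (write(16)): arr=[18 12 25 8 16 _] head=4 tail=5 count=1
After op 10 (read()): arr=[18 12 25 8 16 _] head=5 tail=5 count=0
After op 11 (write(10)): arr=[18 12 25 8 16 10] head=5 tail=0 count=1
After op 12 (write(6)): arr=[6 12 25 8 16 10] head=5 tail=1 count=2
After op 13 (write(15)): arr=[6 15 25 8 16 10] head=5 tail=2 count=3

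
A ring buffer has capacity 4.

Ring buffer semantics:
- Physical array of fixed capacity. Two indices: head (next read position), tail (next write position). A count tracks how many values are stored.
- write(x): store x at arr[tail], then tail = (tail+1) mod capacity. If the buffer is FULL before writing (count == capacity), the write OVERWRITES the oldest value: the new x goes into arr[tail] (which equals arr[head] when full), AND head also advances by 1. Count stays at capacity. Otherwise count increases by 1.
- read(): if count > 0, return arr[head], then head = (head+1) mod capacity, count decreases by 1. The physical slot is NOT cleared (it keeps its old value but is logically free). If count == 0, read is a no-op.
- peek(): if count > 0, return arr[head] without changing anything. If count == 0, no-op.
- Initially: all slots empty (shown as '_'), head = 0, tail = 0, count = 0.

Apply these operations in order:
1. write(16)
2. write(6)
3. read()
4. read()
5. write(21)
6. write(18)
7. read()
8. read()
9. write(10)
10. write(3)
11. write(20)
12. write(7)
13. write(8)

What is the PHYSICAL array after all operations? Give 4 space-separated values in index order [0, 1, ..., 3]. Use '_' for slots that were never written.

Answer: 8 3 20 7

Derivation:
After op 1 (write(16)): arr=[16 _ _ _] head=0 tail=1 count=1
After op 2 (write(6)): arr=[16 6 _ _] head=0 tail=2 count=2
After op 3 (read()): arr=[16 6 _ _] head=1 tail=2 count=1
After op 4 (read()): arr=[16 6 _ _] head=2 tail=2 count=0
After op 5 (write(21)): arr=[16 6 21 _] head=2 tail=3 count=1
After op 6 (write(18)): arr=[16 6 21 18] head=2 tail=0 count=2
After op 7 (read()): arr=[16 6 21 18] head=3 tail=0 count=1
After op 8 (read()): arr=[16 6 21 18] head=0 tail=0 count=0
After op 9 (write(10)): arr=[10 6 21 18] head=0 tail=1 count=1
After op 10 (write(3)): arr=[10 3 21 18] head=0 tail=2 count=2
After op 11 (write(20)): arr=[10 3 20 18] head=0 tail=3 count=3
After op 12 (write(7)): arr=[10 3 20 7] head=0 tail=0 count=4
After op 13 (write(8)): arr=[8 3 20 7] head=1 tail=1 count=4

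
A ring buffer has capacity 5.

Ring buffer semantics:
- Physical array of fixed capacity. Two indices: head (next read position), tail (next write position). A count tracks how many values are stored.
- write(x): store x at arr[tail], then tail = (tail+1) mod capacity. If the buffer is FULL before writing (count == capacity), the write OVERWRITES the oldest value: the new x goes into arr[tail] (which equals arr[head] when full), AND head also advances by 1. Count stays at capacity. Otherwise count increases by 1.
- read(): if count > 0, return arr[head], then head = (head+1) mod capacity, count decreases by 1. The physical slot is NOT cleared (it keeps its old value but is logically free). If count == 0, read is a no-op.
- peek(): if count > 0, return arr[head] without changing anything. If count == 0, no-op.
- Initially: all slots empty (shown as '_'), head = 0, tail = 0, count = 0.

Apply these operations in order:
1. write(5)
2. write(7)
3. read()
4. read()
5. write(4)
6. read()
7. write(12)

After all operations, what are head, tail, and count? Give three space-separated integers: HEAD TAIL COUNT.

After op 1 (write(5)): arr=[5 _ _ _ _] head=0 tail=1 count=1
After op 2 (write(7)): arr=[5 7 _ _ _] head=0 tail=2 count=2
After op 3 (read()): arr=[5 7 _ _ _] head=1 tail=2 count=1
After op 4 (read()): arr=[5 7 _ _ _] head=2 tail=2 count=0
After op 5 (write(4)): arr=[5 7 4 _ _] head=2 tail=3 count=1
After op 6 (read()): arr=[5 7 4 _ _] head=3 tail=3 count=0
After op 7 (write(12)): arr=[5 7 4 12 _] head=3 tail=4 count=1

Answer: 3 4 1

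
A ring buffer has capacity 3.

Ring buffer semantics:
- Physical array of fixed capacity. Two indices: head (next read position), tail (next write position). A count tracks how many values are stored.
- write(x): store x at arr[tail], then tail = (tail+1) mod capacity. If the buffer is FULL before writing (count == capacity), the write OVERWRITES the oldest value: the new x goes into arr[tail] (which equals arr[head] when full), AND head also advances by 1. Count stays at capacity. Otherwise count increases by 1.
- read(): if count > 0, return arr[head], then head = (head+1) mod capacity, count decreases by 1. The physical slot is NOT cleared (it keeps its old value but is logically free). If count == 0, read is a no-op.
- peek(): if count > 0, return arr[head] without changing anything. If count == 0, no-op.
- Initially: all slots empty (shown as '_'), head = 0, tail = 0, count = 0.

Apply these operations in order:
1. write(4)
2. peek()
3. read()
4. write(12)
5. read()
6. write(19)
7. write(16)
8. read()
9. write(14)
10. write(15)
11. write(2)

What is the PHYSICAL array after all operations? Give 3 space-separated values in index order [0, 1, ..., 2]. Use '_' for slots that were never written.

After op 1 (write(4)): arr=[4 _ _] head=0 tail=1 count=1
After op 2 (peek()): arr=[4 _ _] head=0 tail=1 count=1
After op 3 (read()): arr=[4 _ _] head=1 tail=1 count=0
After op 4 (write(12)): arr=[4 12 _] head=1 tail=2 count=1
After op 5 (read()): arr=[4 12 _] head=2 tail=2 count=0
After op 6 (write(19)): arr=[4 12 19] head=2 tail=0 count=1
After op 7 (write(16)): arr=[16 12 19] head=2 tail=1 count=2
After op 8 (read()): arr=[16 12 19] head=0 tail=1 count=1
After op 9 (write(14)): arr=[16 14 19] head=0 tail=2 count=2
After op 10 (write(15)): arr=[16 14 15] head=0 tail=0 count=3
After op 11 (write(2)): arr=[2 14 15] head=1 tail=1 count=3

Answer: 2 14 15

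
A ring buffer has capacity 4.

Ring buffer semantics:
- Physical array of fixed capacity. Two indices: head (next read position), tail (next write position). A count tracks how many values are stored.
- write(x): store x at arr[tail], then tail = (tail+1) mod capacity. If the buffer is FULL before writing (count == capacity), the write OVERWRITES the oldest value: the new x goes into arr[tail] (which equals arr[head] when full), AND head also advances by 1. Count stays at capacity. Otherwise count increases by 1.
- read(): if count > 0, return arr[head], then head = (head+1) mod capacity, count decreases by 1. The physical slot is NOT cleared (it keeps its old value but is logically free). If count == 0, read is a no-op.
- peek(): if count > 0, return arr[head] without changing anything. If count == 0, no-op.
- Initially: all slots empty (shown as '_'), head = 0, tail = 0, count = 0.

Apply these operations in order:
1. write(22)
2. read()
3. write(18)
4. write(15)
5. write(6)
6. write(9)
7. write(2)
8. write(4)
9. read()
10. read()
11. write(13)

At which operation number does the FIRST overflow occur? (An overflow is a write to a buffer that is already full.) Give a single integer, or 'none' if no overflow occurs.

Answer: 7

Derivation:
After op 1 (write(22)): arr=[22 _ _ _] head=0 tail=1 count=1
After op 2 (read()): arr=[22 _ _ _] head=1 tail=1 count=0
After op 3 (write(18)): arr=[22 18 _ _] head=1 tail=2 count=1
After op 4 (write(15)): arr=[22 18 15 _] head=1 tail=3 count=2
After op 5 (write(6)): arr=[22 18 15 6] head=1 tail=0 count=3
After op 6 (write(9)): arr=[9 18 15 6] head=1 tail=1 count=4
After op 7 (write(2)): arr=[9 2 15 6] head=2 tail=2 count=4
After op 8 (write(4)): arr=[9 2 4 6] head=3 tail=3 count=4
After op 9 (read()): arr=[9 2 4 6] head=0 tail=3 count=3
After op 10 (read()): arr=[9 2 4 6] head=1 tail=3 count=2
After op 11 (write(13)): arr=[9 2 4 13] head=1 tail=0 count=3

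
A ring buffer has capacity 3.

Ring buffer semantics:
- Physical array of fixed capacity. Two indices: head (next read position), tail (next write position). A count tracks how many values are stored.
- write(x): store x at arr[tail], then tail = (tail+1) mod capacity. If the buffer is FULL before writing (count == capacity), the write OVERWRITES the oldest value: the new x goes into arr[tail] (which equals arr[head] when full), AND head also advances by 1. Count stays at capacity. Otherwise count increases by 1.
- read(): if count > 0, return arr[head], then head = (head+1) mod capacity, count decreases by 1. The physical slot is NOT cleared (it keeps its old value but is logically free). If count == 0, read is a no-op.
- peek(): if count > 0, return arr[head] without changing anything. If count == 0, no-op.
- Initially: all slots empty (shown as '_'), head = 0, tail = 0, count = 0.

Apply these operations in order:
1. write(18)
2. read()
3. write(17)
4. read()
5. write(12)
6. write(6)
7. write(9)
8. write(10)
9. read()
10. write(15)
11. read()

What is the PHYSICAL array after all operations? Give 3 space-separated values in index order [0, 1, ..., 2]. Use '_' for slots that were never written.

After op 1 (write(18)): arr=[18 _ _] head=0 tail=1 count=1
After op 2 (read()): arr=[18 _ _] head=1 tail=1 count=0
After op 3 (write(17)): arr=[18 17 _] head=1 tail=2 count=1
After op 4 (read()): arr=[18 17 _] head=2 tail=2 count=0
After op 5 (write(12)): arr=[18 17 12] head=2 tail=0 count=1
After op 6 (write(6)): arr=[6 17 12] head=2 tail=1 count=2
After op 7 (write(9)): arr=[6 9 12] head=2 tail=2 count=3
After op 8 (write(10)): arr=[6 9 10] head=0 tail=0 count=3
After op 9 (read()): arr=[6 9 10] head=1 tail=0 count=2
After op 10 (write(15)): arr=[15 9 10] head=1 tail=1 count=3
After op 11 (read()): arr=[15 9 10] head=2 tail=1 count=2

Answer: 15 9 10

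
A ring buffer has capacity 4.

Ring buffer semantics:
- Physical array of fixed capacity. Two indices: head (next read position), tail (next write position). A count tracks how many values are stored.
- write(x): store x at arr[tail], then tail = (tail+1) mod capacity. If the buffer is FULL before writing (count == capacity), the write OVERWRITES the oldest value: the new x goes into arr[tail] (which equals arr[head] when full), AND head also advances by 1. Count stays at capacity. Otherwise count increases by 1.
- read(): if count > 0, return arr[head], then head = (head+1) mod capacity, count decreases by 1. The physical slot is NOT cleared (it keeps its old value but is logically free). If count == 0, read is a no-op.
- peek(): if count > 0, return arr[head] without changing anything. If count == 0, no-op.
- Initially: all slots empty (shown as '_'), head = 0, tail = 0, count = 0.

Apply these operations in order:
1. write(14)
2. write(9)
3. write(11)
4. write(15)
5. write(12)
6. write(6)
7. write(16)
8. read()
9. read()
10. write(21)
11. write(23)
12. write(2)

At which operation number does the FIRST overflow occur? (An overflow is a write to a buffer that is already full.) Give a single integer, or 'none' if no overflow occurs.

Answer: 5

Derivation:
After op 1 (write(14)): arr=[14 _ _ _] head=0 tail=1 count=1
After op 2 (write(9)): arr=[14 9 _ _] head=0 tail=2 count=2
After op 3 (write(11)): arr=[14 9 11 _] head=0 tail=3 count=3
After op 4 (write(15)): arr=[14 9 11 15] head=0 tail=0 count=4
After op 5 (write(12)): arr=[12 9 11 15] head=1 tail=1 count=4
After op 6 (write(6)): arr=[12 6 11 15] head=2 tail=2 count=4
After op 7 (write(16)): arr=[12 6 16 15] head=3 tail=3 count=4
After op 8 (read()): arr=[12 6 16 15] head=0 tail=3 count=3
After op 9 (read()): arr=[12 6 16 15] head=1 tail=3 count=2
After op 10 (write(21)): arr=[12 6 16 21] head=1 tail=0 count=3
After op 11 (write(23)): arr=[23 6 16 21] head=1 tail=1 count=4
After op 12 (write(2)): arr=[23 2 16 21] head=2 tail=2 count=4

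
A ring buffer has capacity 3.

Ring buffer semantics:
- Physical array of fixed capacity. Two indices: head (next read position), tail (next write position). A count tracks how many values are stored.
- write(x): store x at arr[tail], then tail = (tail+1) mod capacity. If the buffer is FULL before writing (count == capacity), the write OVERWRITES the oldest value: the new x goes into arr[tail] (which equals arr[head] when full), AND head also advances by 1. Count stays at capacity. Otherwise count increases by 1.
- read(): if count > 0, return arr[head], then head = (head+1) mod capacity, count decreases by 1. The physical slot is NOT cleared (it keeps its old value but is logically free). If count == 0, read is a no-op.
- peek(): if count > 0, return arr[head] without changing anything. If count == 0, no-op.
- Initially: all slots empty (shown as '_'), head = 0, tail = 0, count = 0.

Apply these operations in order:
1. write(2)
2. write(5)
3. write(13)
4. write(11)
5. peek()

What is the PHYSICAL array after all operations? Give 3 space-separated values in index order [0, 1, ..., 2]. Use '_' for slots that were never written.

Answer: 11 5 13

Derivation:
After op 1 (write(2)): arr=[2 _ _] head=0 tail=1 count=1
After op 2 (write(5)): arr=[2 5 _] head=0 tail=2 count=2
After op 3 (write(13)): arr=[2 5 13] head=0 tail=0 count=3
After op 4 (write(11)): arr=[11 5 13] head=1 tail=1 count=3
After op 5 (peek()): arr=[11 5 13] head=1 tail=1 count=3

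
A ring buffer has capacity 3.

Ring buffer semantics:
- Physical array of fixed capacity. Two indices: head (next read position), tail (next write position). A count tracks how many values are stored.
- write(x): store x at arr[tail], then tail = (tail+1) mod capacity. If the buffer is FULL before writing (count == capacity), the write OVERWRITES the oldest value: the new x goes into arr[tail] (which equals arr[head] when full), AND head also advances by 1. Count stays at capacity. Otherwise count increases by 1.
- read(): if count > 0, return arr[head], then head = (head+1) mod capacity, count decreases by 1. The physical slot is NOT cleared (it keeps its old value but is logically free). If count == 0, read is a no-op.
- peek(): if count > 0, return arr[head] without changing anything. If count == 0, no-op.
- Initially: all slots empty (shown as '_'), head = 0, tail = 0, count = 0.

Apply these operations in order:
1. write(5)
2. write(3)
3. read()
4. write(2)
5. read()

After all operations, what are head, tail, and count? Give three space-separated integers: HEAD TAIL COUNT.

After op 1 (write(5)): arr=[5 _ _] head=0 tail=1 count=1
After op 2 (write(3)): arr=[5 3 _] head=0 tail=2 count=2
After op 3 (read()): arr=[5 3 _] head=1 tail=2 count=1
After op 4 (write(2)): arr=[5 3 2] head=1 tail=0 count=2
After op 5 (read()): arr=[5 3 2] head=2 tail=0 count=1

Answer: 2 0 1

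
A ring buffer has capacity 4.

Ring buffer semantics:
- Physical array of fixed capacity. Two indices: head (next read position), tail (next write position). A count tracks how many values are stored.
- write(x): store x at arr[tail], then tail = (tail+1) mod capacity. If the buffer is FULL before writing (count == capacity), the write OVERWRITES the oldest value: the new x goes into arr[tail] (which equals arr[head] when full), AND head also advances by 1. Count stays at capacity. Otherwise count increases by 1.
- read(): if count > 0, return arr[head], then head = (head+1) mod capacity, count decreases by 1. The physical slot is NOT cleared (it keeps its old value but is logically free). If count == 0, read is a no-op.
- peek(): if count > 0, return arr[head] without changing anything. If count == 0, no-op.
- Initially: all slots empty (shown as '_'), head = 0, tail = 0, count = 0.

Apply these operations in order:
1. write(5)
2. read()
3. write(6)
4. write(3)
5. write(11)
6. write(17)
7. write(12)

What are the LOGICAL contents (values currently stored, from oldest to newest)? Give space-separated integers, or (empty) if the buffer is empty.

Answer: 3 11 17 12

Derivation:
After op 1 (write(5)): arr=[5 _ _ _] head=0 tail=1 count=1
After op 2 (read()): arr=[5 _ _ _] head=1 tail=1 count=0
After op 3 (write(6)): arr=[5 6 _ _] head=1 tail=2 count=1
After op 4 (write(3)): arr=[5 6 3 _] head=1 tail=3 count=2
After op 5 (write(11)): arr=[5 6 3 11] head=1 tail=0 count=3
After op 6 (write(17)): arr=[17 6 3 11] head=1 tail=1 count=4
After op 7 (write(12)): arr=[17 12 3 11] head=2 tail=2 count=4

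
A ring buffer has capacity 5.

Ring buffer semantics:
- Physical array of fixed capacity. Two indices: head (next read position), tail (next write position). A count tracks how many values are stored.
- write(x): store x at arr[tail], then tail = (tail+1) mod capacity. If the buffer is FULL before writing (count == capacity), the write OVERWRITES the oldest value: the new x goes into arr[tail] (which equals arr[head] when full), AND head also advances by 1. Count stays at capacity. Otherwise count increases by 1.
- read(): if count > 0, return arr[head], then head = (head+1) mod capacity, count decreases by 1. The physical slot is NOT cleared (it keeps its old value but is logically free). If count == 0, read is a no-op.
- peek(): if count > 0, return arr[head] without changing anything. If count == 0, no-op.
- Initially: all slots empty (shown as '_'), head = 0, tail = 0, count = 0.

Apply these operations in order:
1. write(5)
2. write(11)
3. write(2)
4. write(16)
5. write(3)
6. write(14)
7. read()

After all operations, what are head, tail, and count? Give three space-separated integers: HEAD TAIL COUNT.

Answer: 2 1 4

Derivation:
After op 1 (write(5)): arr=[5 _ _ _ _] head=0 tail=1 count=1
After op 2 (write(11)): arr=[5 11 _ _ _] head=0 tail=2 count=2
After op 3 (write(2)): arr=[5 11 2 _ _] head=0 tail=3 count=3
After op 4 (write(16)): arr=[5 11 2 16 _] head=0 tail=4 count=4
After op 5 (write(3)): arr=[5 11 2 16 3] head=0 tail=0 count=5
After op 6 (write(14)): arr=[14 11 2 16 3] head=1 tail=1 count=5
After op 7 (read()): arr=[14 11 2 16 3] head=2 tail=1 count=4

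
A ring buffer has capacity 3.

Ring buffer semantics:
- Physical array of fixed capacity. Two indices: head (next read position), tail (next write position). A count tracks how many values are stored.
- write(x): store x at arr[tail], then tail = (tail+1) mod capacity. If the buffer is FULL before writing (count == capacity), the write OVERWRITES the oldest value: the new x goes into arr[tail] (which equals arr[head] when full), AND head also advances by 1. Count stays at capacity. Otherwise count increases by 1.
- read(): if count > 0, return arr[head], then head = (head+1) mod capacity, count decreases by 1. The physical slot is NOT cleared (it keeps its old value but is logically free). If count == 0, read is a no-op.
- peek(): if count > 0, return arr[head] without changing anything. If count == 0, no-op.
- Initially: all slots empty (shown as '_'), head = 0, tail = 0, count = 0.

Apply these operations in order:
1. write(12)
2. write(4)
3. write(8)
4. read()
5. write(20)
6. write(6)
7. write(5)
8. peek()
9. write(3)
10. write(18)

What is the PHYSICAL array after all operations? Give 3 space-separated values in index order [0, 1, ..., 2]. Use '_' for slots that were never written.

After op 1 (write(12)): arr=[12 _ _] head=0 tail=1 count=1
After op 2 (write(4)): arr=[12 4 _] head=0 tail=2 count=2
After op 3 (write(8)): arr=[12 4 8] head=0 tail=0 count=3
After op 4 (read()): arr=[12 4 8] head=1 tail=0 count=2
After op 5 (write(20)): arr=[20 4 8] head=1 tail=1 count=3
After op 6 (write(6)): arr=[20 6 8] head=2 tail=2 count=3
After op 7 (write(5)): arr=[20 6 5] head=0 tail=0 count=3
After op 8 (peek()): arr=[20 6 5] head=0 tail=0 count=3
After op 9 (write(3)): arr=[3 6 5] head=1 tail=1 count=3
After op 10 (write(18)): arr=[3 18 5] head=2 tail=2 count=3

Answer: 3 18 5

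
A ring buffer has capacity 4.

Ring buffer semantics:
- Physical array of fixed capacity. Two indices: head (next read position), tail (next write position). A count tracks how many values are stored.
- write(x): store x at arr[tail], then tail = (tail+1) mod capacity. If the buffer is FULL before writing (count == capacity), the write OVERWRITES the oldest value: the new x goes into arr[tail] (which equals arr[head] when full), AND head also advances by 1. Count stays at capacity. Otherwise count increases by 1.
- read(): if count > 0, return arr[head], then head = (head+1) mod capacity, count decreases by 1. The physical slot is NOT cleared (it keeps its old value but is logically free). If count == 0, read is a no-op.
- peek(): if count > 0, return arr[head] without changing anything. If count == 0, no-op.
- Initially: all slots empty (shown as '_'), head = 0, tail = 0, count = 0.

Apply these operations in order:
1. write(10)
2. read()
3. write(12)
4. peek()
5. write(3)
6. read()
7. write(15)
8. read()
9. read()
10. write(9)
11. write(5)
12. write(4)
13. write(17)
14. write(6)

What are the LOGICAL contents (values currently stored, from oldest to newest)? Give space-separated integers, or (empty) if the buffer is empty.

Answer: 5 4 17 6

Derivation:
After op 1 (write(10)): arr=[10 _ _ _] head=0 tail=1 count=1
After op 2 (read()): arr=[10 _ _ _] head=1 tail=1 count=0
After op 3 (write(12)): arr=[10 12 _ _] head=1 tail=2 count=1
After op 4 (peek()): arr=[10 12 _ _] head=1 tail=2 count=1
After op 5 (write(3)): arr=[10 12 3 _] head=1 tail=3 count=2
After op 6 (read()): arr=[10 12 3 _] head=2 tail=3 count=1
After op 7 (write(15)): arr=[10 12 3 15] head=2 tail=0 count=2
After op 8 (read()): arr=[10 12 3 15] head=3 tail=0 count=1
After op 9 (read()): arr=[10 12 3 15] head=0 tail=0 count=0
After op 10 (write(9)): arr=[9 12 3 15] head=0 tail=1 count=1
After op 11 (write(5)): arr=[9 5 3 15] head=0 tail=2 count=2
After op 12 (write(4)): arr=[9 5 4 15] head=0 tail=3 count=3
After op 13 (write(17)): arr=[9 5 4 17] head=0 tail=0 count=4
After op 14 (write(6)): arr=[6 5 4 17] head=1 tail=1 count=4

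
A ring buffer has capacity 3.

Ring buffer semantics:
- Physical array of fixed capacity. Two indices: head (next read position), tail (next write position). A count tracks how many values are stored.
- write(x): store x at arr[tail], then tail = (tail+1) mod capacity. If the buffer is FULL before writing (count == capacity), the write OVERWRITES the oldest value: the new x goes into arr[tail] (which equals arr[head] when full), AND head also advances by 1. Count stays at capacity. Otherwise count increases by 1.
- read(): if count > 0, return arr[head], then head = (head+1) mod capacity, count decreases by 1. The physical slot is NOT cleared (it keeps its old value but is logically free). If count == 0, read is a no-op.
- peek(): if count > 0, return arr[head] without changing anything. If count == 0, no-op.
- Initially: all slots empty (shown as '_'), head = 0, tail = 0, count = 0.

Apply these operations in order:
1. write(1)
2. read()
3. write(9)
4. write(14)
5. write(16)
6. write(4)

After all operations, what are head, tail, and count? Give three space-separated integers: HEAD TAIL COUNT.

After op 1 (write(1)): arr=[1 _ _] head=0 tail=1 count=1
After op 2 (read()): arr=[1 _ _] head=1 tail=1 count=0
After op 3 (write(9)): arr=[1 9 _] head=1 tail=2 count=1
After op 4 (write(14)): arr=[1 9 14] head=1 tail=0 count=2
After op 5 (write(16)): arr=[16 9 14] head=1 tail=1 count=3
After op 6 (write(4)): arr=[16 4 14] head=2 tail=2 count=3

Answer: 2 2 3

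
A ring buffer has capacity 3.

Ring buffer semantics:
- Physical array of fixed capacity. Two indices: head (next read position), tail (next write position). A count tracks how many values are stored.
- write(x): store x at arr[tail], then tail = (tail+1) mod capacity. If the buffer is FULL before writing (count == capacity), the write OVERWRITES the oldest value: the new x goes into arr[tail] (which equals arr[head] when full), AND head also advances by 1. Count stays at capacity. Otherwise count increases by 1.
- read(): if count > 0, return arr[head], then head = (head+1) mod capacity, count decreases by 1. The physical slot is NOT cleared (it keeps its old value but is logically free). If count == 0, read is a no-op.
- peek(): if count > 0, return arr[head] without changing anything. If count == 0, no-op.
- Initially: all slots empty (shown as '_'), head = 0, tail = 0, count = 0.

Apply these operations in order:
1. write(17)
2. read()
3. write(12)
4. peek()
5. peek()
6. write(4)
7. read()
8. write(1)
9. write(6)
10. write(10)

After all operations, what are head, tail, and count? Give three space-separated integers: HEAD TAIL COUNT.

Answer: 0 0 3

Derivation:
After op 1 (write(17)): arr=[17 _ _] head=0 tail=1 count=1
After op 2 (read()): arr=[17 _ _] head=1 tail=1 count=0
After op 3 (write(12)): arr=[17 12 _] head=1 tail=2 count=1
After op 4 (peek()): arr=[17 12 _] head=1 tail=2 count=1
After op 5 (peek()): arr=[17 12 _] head=1 tail=2 count=1
After op 6 (write(4)): arr=[17 12 4] head=1 tail=0 count=2
After op 7 (read()): arr=[17 12 4] head=2 tail=0 count=1
After op 8 (write(1)): arr=[1 12 4] head=2 tail=1 count=2
After op 9 (write(6)): arr=[1 6 4] head=2 tail=2 count=3
After op 10 (write(10)): arr=[1 6 10] head=0 tail=0 count=3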